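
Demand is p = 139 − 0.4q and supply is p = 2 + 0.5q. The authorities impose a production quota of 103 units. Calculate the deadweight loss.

1090.27

Competitive equilibrium: 139 − 0.4q = 2 + 0.5q → q* = 152.2222, p* = 78.1111.
At q = 103: demand price = 139 − 0.4·103 = 97.8; supply price = 2 + 0.5·103 = 53.5.
Δq = 152.2222 − 103 = 49.2222; wedge = 97.8 − 53.5 = 44.3.
DWL = ½ × 49.2222 × 44.3 = 1090.27.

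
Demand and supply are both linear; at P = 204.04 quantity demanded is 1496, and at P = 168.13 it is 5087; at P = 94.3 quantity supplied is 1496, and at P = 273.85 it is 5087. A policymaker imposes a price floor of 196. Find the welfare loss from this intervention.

Demand slope = (168.13 − 204.04)/(5087 − 1496) = −0.01, so P = 219 − 0.01Q.
Supply slope = (273.85 − 94.3)/(5087 − 1496) = 0.05, so P = 19.5 + 0.05Q.
Competitive equilibrium: 219 − 0.01Q = 19.5 + 0.05Q → Q* = 3325, P* = 185.75.
At the floor P = 196, quantity demanded = (219 − 196)/0.01 = 2300.
Sellers' marginal cost at Q' = 2300: 19.5 + 0.05·2300 = 134.5.
ΔQ = 3325 − 2300 = 1025; wedge = 196 − 134.5 = 61.5.
Deadweight loss = ½ × 1025 × 61.5 = 31518.75.

31518.75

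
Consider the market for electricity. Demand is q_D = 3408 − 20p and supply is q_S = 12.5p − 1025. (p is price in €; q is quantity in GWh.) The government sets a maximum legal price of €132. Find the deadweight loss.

€196.625

In inverse form: demand p = 170.4 − 0.05q, supply p = 82 + 0.08q.
Competitive equilibrium: 170.4 − 0.05q = 82 + 0.08q → q* = 680, p* = 136.4.
At the ceiling p = 132, quantity supplied = (132 − 82)/0.08 = 625.
Willingness to pay at q' = 625: 170.4 − 0.05·625 = 139.15.
Δq = 680 − 625 = 55; wedge = 139.15 − 132 = 7.15.
Welfare loss = ½ × 55 × 7.15 = €196.625.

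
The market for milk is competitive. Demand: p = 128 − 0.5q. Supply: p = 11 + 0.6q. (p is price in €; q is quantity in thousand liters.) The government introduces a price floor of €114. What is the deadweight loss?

€3377.47 thousand

Competitive equilibrium: 128 − 0.5q = 11 + 0.6q → q* = 106.3636, p* = 74.8182.
At the floor p = 114, quantity demanded = (128 − 114)/0.5 = 28.
Sellers' marginal cost at q' = 28: 11 + 0.6·28 = 27.8.
Δq = 106.3636 − 28 = 78.3636; wedge = 114 − 27.8 = 86.2.
Deadweight loss = ½ × 78.3636 × 86.2 = €3377.47 thousand.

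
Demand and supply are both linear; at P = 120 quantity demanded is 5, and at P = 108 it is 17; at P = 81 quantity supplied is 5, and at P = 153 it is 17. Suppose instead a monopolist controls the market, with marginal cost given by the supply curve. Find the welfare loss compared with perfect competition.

6.11

Demand slope = (108 − 120)/(17 − 5) = −1, so P = 125 − Q.
Supply slope = (153 − 81)/(17 − 5) = 6, so P = 51 + 6Q.
Competitive equilibrium: 125 − Q = 51 + 6Q → Q* = 10.5714, P* = 114.4286.
Marginal revenue: MR = 125 − 2Q. Set MR = MC: 125 − 2Q = 51 + 6Q → Q_m = 9.25.
Price P_m = 125 − 1·9.25 = 115.75; MC(Q_m) = 51 + 6·9.25 = 106.5.
Competitive Q* = 10.5714, so ΔQ = 1.3214; wedge = 115.75 − 106.5 = 9.25.
Deadweight loss = ½ × 1.3214 × 9.25 = 6.11.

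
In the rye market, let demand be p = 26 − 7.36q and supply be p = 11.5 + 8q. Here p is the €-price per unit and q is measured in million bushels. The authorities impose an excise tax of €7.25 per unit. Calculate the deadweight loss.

€1.71 million

Competitive equilibrium: 26 − 7.36q = 11.5 + 8q → q* = 0.944, p* = 19.0521.
With the tax, the buyer price exceeds the seller price by 7.25: (26 − 7.36q) − (11.5 + 8q) = 7.25 → q' = 0.472.
Δq = 0.944 − 0.472 = 0.472; the wedge equals the tax, 7.25.
Welfare loss = ½ × 0.472 × 7.25 = €1.71 million.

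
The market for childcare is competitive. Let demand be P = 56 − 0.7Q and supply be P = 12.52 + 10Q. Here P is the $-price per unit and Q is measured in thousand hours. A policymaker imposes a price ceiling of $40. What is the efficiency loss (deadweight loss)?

$9.26 thousand

Competitive equilibrium: 56 − 0.7Q = 12.52 + 10Q → Q* = 4.0636, P* = 53.1555.
At the ceiling P = 40, quantity supplied = (40 − 12.52)/10 = 2.748.
Willingness to pay at Q' = 2.748: 56 − 0.7·2.748 = 54.0764.
ΔQ = 4.0636 − 2.748 = 1.3156; wedge = 54.0764 − 40 = 14.0764.
Welfare loss = ½ × 1.3156 × 14.0764 = $9.26 thousand.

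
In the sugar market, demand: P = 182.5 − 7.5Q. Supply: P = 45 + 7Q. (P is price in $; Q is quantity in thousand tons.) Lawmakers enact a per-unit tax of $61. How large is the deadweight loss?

$128.31 thousand

Competitive equilibrium: 182.5 − 7.5Q = 45 + 7Q → Q* = 9.4828, P* = 111.3793.
With the tax, the buyer price exceeds the seller price by 61: (182.5 − 7.5Q) − (45 + 7Q) = 61 → Q' = 5.2759.
ΔQ = 9.4828 − 5.2759 = 4.2069; the wedge equals the tax, 61.
Deadweight loss = ½ × 4.2069 × 61 = $128.31 thousand.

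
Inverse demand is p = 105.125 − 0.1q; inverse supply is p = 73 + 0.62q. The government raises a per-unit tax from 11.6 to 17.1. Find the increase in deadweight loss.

Competitive equilibrium: 105.125 − 0.1q = 73 + 0.62q → q* = 44.6181, p* = 100.6632.
For a per-unit tax t: Δq = t/0.72, so DWL = ½·t·(t/0.72) = t²/1.44.
At t = 11.6: DWL = 93.444. At t = 17.1: DWL = 203.063.
Increase = 203.063 − 93.444 = 109.62.

109.62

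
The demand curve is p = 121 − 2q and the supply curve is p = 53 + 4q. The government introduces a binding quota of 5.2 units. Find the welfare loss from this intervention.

112.85

Competitive equilibrium: 121 − 2q = 53 + 4q → q* = 11.3333, p* = 98.3333.
At q = 5.2: demand price = 121 − 2·5.2 = 110.6; supply price = 53 + 4·5.2 = 73.8.
Δq = 11.3333 − 5.2 = 6.1333; wedge = 110.6 − 73.8 = 36.8.
The triangle = ½ × 6.1333 × 36.8 = 112.85.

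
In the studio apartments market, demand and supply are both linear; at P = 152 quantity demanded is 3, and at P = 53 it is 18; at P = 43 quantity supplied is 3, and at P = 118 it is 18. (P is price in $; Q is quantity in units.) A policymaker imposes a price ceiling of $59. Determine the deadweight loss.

Demand slope = (53 − 152)/(18 − 3) = −6.6, so P = 171.8 − 6.6Q.
Supply slope = (118 − 43)/(18 − 3) = 5, so P = 28 + 5Q.
Competitive equilibrium: 171.8 − 6.6Q = 28 + 5Q → Q* = 12.39655, P* = 89.98276.
At the ceiling P = 59, quantity supplied = (59 − 28)/5 = 6.2.
Willingness to pay at Q' = 6.2: 171.8 − 6.6·6.2 = 130.88.
ΔQ = 12.39655 − 6.2 = 6.19655; wedge = 130.88 − 59 = 71.88.
Deadweight loss = ½ × 6.19655 × 71.88 = $222.70.

$222.70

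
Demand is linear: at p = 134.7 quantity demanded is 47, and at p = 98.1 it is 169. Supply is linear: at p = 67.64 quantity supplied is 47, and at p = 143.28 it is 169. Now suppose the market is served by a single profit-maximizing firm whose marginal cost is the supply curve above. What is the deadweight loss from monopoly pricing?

Demand slope = (98.1 − 134.7)/(169 − 47) = −0.3, so p = 148.8 − 0.3q.
Supply slope = (143.28 − 67.64)/(169 − 47) = 0.62, so p = 38.5 + 0.62q.
Competitive equilibrium: 148.8 − 0.3q = 38.5 + 0.62q → q* = 119.8913, p* = 112.8326.
Marginal revenue: MR = 148.8 − 0.6q. Set MR = MC: 148.8 − 0.6q = 38.5 + 0.62q → q_m = 90.4098.
Price p_m = 148.8 − 0.3·90.4098 = 121.6771; MC(q_m) = 38.5 + 0.62·90.4098 = 94.5541.
Competitive q* = 119.8913, so Δq = 29.4815; wedge = 121.6771 − 94.5541 = 27.123.
Deadweight loss = ½ × 29.4815 × 27.123 = 399.81.

399.81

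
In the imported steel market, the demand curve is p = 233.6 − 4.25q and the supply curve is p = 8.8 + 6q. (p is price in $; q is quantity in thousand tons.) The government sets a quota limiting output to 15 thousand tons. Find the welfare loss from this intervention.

Competitive equilibrium: 233.6 − 4.25q = 8.8 + 6q → q* = 21.9317, p* = 140.3902.
At q = 15: demand price = 233.6 − 4.25·15 = 169.85; supply price = 8.8 + 6·15 = 98.8.
Δq = 21.9317 − 15 = 6.9317; wedge = 169.85 − 98.8 = 71.05.
Welfare loss = ½ × 6.9317 × 71.05 = $246.25 thousand.

$246.25 thousand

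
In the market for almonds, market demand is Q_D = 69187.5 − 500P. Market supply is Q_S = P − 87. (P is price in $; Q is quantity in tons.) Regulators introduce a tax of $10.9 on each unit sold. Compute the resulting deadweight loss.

$59.29

In inverse form: demand P = 138.375 − 0.002Q, supply P = 87 + Q.
Competitive equilibrium: 138.375 − 0.002Q = 87 + Q → Q* = 51.2725, P* = 138.2725.
With the tax, the buyer price exceeds the seller price by 10.9: (138.375 − 0.002Q) − (87 + Q) = 10.9 → Q' = 40.3942.
ΔQ = 51.2725 − 40.3942 = 10.8783; the wedge equals the tax, 10.9.
The triangle = ½ × 10.8783 × 10.9 = $59.29.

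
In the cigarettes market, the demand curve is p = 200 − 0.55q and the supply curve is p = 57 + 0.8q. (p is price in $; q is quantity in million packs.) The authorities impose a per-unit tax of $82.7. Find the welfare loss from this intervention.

Competitive equilibrium: 200 − 0.55q = 57 + 0.8q → q* = 105.9259, p* = 141.7407.
With the tax, the buyer price exceeds the seller price by 82.7: (200 − 0.55q) − (57 + 0.8q) = 82.7 → q' = 44.6667.
Δq = 105.9259 − 44.6667 = 61.2592; the wedge equals the tax, 82.7.
Deadweight loss = ½ × 61.2592 × 82.7 = $2533.07 million.

$2533.07 million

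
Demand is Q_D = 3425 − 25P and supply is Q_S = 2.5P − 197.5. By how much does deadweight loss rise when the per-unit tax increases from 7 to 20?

In inverse form: demand P = 137 − 0.04Q, supply P = 79 + 0.4Q.
Competitive equilibrium: 137 − 0.04Q = 79 + 0.4Q → Q* = 131.8182, P* = 131.7273.
For a per-unit tax t: ΔQ = t/0.44, so DWL = ½·t·(t/0.44) = t²/0.88.
At t = 7: DWL = 55.682. At t = 20: DWL = 454.545.
Increase = 454.545 − 55.682 = 398.86.

398.86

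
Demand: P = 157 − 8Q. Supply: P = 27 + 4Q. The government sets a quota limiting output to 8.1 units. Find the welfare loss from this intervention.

44.83

Competitive equilibrium: 157 − 8Q = 27 + 4Q → Q* = 10.8333, P* = 70.3333.
At Q = 8.1: demand price = 157 − 8·8.1 = 92.2; supply price = 27 + 4·8.1 = 59.4.
ΔQ = 10.8333 − 8.1 = 2.7333; wedge = 92.2 − 59.4 = 32.8.
Welfare loss = ½ × 2.7333 × 32.8 = 44.83.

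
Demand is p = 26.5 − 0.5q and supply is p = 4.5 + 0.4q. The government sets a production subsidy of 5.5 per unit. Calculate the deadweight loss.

16.81

Competitive equilibrium: 26.5 − 0.5q = 4.5 + 0.4q → q* = 24.4444, p* = 14.2778.
The subsidy lowers effective supply by 5.5: p = 0.4q − 1.
New quantity: 26.5 − 0.5q = 0.4q − 1 → q' = 30.5556.
Overproduction Δq = 30.5556 − 24.4444 = 6.1112; wedge = subsidy = 5.5.
DWL = ½ × 6.1112 × 5.5 = 16.81.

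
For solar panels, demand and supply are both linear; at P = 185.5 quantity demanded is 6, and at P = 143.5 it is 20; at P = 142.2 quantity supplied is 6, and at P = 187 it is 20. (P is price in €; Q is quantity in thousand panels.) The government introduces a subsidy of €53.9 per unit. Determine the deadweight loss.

€234.29 thousand

Demand slope = (143.5 − 185.5)/(20 − 6) = −3, so P = 203.5 − 3Q.
Supply slope = (187 − 142.2)/(20 − 6) = 3.2, so P = 123 + 3.2Q.
Competitive equilibrium: 203.5 − 3Q = 123 + 3.2Q → Q* = 12.9839, P* = 164.5484.
The subsidy lowers effective supply by 53.9: P = 69.1 + 3.2Q.
New quantity: 203.5 − 3Q = 69.1 + 3.2Q → Q' = 21.6774.
Overproduction ΔQ = 21.6774 − 12.9839 = 8.6935; wedge = subsidy = 53.9.
The triangle = ½ × 8.6935 × 53.9 = €234.29 thousand.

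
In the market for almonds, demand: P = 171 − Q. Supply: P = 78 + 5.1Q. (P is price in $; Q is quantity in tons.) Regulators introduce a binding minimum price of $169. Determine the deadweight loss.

Competitive equilibrium: 171 − Q = 78 + 5.1Q → Q* = 15.2459, P* = 155.7541.
At the floor P = 169, quantity demanded = (171 − 169)/1 = 2.
Sellers' marginal cost at Q' = 2: 78 + 5.1·2 = 88.2.
ΔQ = 15.2459 − 2 = 13.2459; wedge = 169 − 88.2 = 80.8.
The triangle = ½ × 13.2459 × 80.8 = $535.13.

$535.13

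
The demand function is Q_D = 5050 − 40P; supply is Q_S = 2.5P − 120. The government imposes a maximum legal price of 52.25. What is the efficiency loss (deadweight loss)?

In inverse form: demand P = 126.25 − 0.025Q, supply P = 48 + 0.4Q.
Competitive equilibrium: 126.25 − 0.025Q = 48 + 0.4Q → Q* = 184.1176, P* = 121.6471.
At the ceiling P = 52.25, quantity supplied = (52.25 − 48)/0.4 = 10.625.
Willingness to pay at Q' = 10.625: 126.25 − 0.025·10.625 = 125.9844.
ΔQ = 184.1176 − 10.625 = 173.4926; wedge = 125.9844 − 52.25 = 73.7344.
DWL = ½ × 173.4926 × 73.7344 = 6396.19.

6396.19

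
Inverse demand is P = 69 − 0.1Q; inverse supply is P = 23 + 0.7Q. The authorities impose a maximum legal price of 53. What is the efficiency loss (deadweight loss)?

85.77

Competitive equilibrium: 69 − 0.1Q = 23 + 0.7Q → Q* = 57.5, P* = 63.25.
At the ceiling P = 53, quantity supplied = (53 − 23)/0.7 = 42.8571.
Willingness to pay at Q' = 42.8571: 69 − 0.1·42.8571 = 64.7143.
ΔQ = 57.5 − 42.8571 = 14.6429; wedge = 64.7143 − 53 = 11.7143.
Welfare loss = ½ × 14.6429 × 11.7143 = 85.77.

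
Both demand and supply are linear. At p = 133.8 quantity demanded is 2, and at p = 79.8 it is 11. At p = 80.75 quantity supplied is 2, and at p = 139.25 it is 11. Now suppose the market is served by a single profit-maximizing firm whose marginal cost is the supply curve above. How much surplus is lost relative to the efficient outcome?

Demand slope = (79.8 − 133.8)/(11 − 2) = −6, so p = 145.8 − 6q.
Supply slope = (139.25 − 80.75)/(11 − 2) = 6.5, so p = 67.75 + 6.5q.
Competitive equilibrium: 145.8 − 6q = 67.75 + 6.5q → q* = 6.244, p* = 108.336.
Marginal revenue: MR = 145.8 − 12q. Set MR = MC: 145.8 − 12q = 67.75 + 6.5q → q_m = 4.2189.
Price p_m = 145.8 − 6·4.2189 = 120.4866; MC(q_m) = 67.75 + 6.5·4.2189 = 95.1729.
Competitive q* = 6.244, so Δq = 2.0251; wedge = 120.4866 − 95.1729 = 25.3137.
DWL = ½ × 2.0251 × 25.3137 = 25.63.

25.63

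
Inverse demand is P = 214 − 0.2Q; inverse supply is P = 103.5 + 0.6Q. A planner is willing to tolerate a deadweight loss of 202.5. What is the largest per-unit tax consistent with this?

Competitive equilibrium: 214 − 0.2Q = 103.5 + 0.6Q → Q* = 138.125, P* = 186.375.
A tax t gives ΔQ = t/0.8 and wedge t, so DWL = t²/1.6.
t²/1.6 = 202.5 → t² = 324 → t = 18.

18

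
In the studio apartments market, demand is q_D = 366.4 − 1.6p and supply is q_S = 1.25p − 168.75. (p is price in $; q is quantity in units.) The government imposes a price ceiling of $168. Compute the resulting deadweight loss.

In inverse form: demand p = 229 − 0.625q, supply p = 135 + 0.8q.
Competitive equilibrium: 229 − 0.625q = 135 + 0.8q → q* = 65.9649, p* = 187.7719.
At the ceiling p = 168, quantity supplied = (168 − 135)/0.8 = 41.25.
Willingness to pay at q' = 41.25: 229 − 0.625·41.25 = 203.2188.
Δq = 65.9649 − 41.25 = 24.7149; wedge = 203.2188 − 168 = 35.2188.
Deadweight loss = ½ × 24.7149 × 35.2188 = $435.21.

$435.21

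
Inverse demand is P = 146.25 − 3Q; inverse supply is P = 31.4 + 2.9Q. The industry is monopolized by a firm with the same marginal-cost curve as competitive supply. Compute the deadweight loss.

Competitive equilibrium: 146.25 − 3Q = 31.4 + 2.9Q → Q* = 19.4661, P* = 87.8517.
Marginal revenue: MR = 146.25 − 6Q. Set MR = MC: 146.25 − 6Q = 31.4 + 2.9Q → Q_m = 12.9045.
Price P_m = 146.25 − 3·12.9045 = 107.5365; MC(Q_m) = 31.4 + 2.9·12.9045 = 68.8231.
Competitive Q* = 19.4661, so ΔQ = 6.5616; wedge = 107.5365 − 68.8231 = 38.7134.
Welfare loss = ½ × 6.5616 × 38.7134 = 127.01.

127.01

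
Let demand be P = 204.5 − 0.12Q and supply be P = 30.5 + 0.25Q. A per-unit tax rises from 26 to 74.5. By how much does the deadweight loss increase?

6586.82

Competitive equilibrium: 204.5 − 0.12Q = 30.5 + 0.25Q → Q* = 470.2703, P* = 148.0676.
For a per-unit tax t: ΔQ = t/0.37, so DWL = ½·t·(t/0.37) = t²/0.74.
At t = 26: DWL = 913.514. At t = 74.5: DWL = 7500.338.
Increase = 7500.338 − 913.514 = 6586.82.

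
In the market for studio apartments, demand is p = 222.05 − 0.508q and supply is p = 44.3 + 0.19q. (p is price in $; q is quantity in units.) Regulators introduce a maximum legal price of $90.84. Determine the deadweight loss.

Competitive equilibrium: 222.05 − 0.508q = 44.3 + 0.19q → q* = 254.6562, p* = 92.6847.
At the ceiling p = 90.84, quantity supplied = (90.84 − 44.3)/0.19 = 244.9474.
Willingness to pay at q' = 244.9474: 222.05 − 0.508·244.9474 = 97.6167.
Δq = 254.6562 − 244.9474 = 9.7088; wedge = 97.6167 − 90.84 = 6.7767.
Deadweight loss = ½ × 9.7088 × 6.7767 = $32.90.

$32.90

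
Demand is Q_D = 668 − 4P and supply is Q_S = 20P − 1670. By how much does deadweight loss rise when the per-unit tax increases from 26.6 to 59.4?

4701.33

In inverse form: demand P = 167 − 0.25Q, supply P = 83.5 + 0.05Q.
Competitive equilibrium: 167 − 0.25Q = 83.5 + 0.05Q → Q* = 278.3333, P* = 97.4167.
For a per-unit tax t: ΔQ = t/0.3, so DWL = ½·t·(t/0.3) = t²/0.6.
At t = 26.6: DWL = 1179.267. At t = 59.4: DWL = 5880.6.
Increase = 5880.6 − 1179.267 = 4701.33.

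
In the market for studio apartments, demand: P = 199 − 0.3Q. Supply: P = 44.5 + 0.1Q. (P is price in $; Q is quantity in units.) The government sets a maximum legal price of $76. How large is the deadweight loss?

$1015.31

Competitive equilibrium: 199 − 0.3Q = 44.5 + 0.1Q → Q* = 386.25, P* = 83.125.
At the ceiling P = 76, quantity supplied = (76 − 44.5)/0.1 = 315.
Willingness to pay at Q' = 315: 199 − 0.3·315 = 104.5.
ΔQ = 386.25 − 315 = 71.25; wedge = 104.5 − 76 = 28.5.
DWL = ½ × 71.25 × 28.5 = $1015.31.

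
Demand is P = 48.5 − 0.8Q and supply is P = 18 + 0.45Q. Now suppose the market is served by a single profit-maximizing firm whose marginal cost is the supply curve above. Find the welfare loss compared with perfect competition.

56.67

Competitive equilibrium: 48.5 − 0.8Q = 18 + 0.45Q → Q* = 24.4, P* = 28.98.
Marginal revenue: MR = 48.5 − 1.6Q. Set MR = MC: 48.5 − 1.6Q = 18 + 0.45Q → Q_m = 14.878.
Price P_m = 48.5 − 0.8·14.878 = 36.5976; MC(Q_m) = 18 + 0.45·14.878 = 24.6951.
Competitive Q* = 24.4, so ΔQ = 9.522; wedge = 36.5976 − 24.6951 = 11.9025.
Welfare loss = ½ × 9.522 × 11.9025 = 56.67.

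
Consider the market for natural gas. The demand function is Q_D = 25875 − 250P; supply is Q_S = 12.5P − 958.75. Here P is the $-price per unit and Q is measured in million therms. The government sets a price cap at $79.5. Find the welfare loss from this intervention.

$3388.69 million

In inverse form: demand P = 103.5 − 0.004Q, supply P = 76.7 + 0.08Q.
Competitive equilibrium: 103.5 − 0.004Q = 76.7 + 0.08Q → Q* = 319.0476, P* = 102.2238.
At the ceiling P = 79.5, quantity supplied = (79.5 − 76.7)/0.08 = 35.
Willingness to pay at Q' = 35: 103.5 − 0.004·35 = 103.36.
ΔQ = 319.0476 − 35 = 284.0476; wedge = 103.36 − 79.5 = 23.86.
The triangle = ½ × 284.0476 × 23.86 = $3388.69 million.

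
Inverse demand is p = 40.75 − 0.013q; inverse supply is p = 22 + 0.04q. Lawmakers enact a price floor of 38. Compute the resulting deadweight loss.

536.12

Competitive equilibrium: 40.75 − 0.013q = 22 + 0.04q → q* = 353.7736, p* = 36.1509.
At the floor p = 38, quantity demanded = (40.75 − 38)/0.013 = 211.5385.
Sellers' marginal cost at q' = 211.5385: 22 + 0.04·211.5385 = 30.4615.
Δq = 353.7736 − 211.5385 = 142.2351; wedge = 38 − 30.4615 = 7.5385.
Deadweight loss = ½ × 142.2351 × 7.5385 = 536.12.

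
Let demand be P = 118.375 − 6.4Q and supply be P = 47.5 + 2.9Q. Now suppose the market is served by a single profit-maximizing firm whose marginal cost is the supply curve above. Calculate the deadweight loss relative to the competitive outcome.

Competitive equilibrium: 118.375 − 6.4Q = 47.5 + 2.9Q → Q* = 7.621, P* = 69.6008.
Marginal revenue: MR = 118.375 − 12.8Q. Set MR = MC: 118.375 − 12.8Q = 47.5 + 2.9Q → Q_m = 4.5143.
Price P_m = 118.375 − 6.4·4.5143 = 89.4835; MC(Q_m) = 47.5 + 2.9·4.5143 = 60.5915.
Competitive Q* = 7.621, so ΔQ = 3.1067; wedge = 89.4835 − 60.5915 = 28.892.
Welfare loss = ½ × 3.1067 × 28.892 = 44.88.

44.88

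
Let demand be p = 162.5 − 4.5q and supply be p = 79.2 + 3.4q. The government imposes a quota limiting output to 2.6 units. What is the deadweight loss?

Competitive equilibrium: 162.5 − 4.5q = 79.2 + 3.4q → q* = 10.5443, p* = 115.0506.
At q = 2.6: demand price = 162.5 − 4.5·2.6 = 150.8; supply price = 79.2 + 3.4·2.6 = 88.04.
Δq = 10.5443 − 2.6 = 7.9443; wedge = 150.8 − 88.04 = 62.76.
DWL = ½ × 7.9443 × 62.76 = 249.29.

249.29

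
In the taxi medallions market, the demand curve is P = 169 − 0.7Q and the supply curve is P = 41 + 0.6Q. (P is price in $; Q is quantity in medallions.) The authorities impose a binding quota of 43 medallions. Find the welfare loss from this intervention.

Competitive equilibrium: 169 − 0.7Q = 41 + 0.6Q → Q* = 98.4615, P* = 100.0769.
At Q = 43: demand price = 169 − 0.7·43 = 138.9; supply price = 41 + 0.6·43 = 66.8.
ΔQ = 98.4615 − 43 = 55.4615; wedge = 138.9 − 66.8 = 72.1.
DWL = ½ × 55.4615 × 72.1 = $1999.39.

$1999.39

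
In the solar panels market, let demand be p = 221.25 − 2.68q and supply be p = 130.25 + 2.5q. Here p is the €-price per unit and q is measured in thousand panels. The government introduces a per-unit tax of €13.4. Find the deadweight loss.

Competitive equilibrium: 221.25 − 2.68q = 130.25 + 2.5q → q* = 17.5676, p* = 174.1689.
With the tax, the buyer price exceeds the seller price by 13.4: (221.25 − 2.68q) − (130.25 + 2.5q) = 13.4 → q' = 14.9807.
Δq = 17.5676 − 14.9807 = 2.5869; the wedge equals the tax, 13.4.
The triangle = ½ × 2.5869 × 13.4 = €17.33 thousand.

€17.33 thousand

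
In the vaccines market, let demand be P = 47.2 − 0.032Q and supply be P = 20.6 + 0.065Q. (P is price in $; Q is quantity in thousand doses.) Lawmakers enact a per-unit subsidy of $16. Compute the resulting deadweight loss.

$1319.59 thousand

Competitive equilibrium: 47.2 − 0.032Q = 20.6 + 0.065Q → Q* = 274.2268, P* = 38.4247.
The subsidy lowers effective supply by 16: P = 4.6 + 0.065Q.
New quantity: 47.2 − 0.032Q = 4.6 + 0.065Q → Q' = 439.1753.
Overproduction ΔQ = 439.1753 − 274.2268 = 164.9485; wedge = subsidy = 16.
The triangle = ½ × 164.9485 × 16 = $1319.59 thousand.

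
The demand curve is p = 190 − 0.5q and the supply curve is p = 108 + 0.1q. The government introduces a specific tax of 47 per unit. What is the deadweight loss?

1840.83

Competitive equilibrium: 190 − 0.5q = 108 + 0.1q → q* = 136.6667, p* = 121.6667.
With the tax, the buyer price exceeds the seller price by 47: (190 − 0.5q) − (108 + 0.1q) = 47 → q' = 58.3333.
Δq = 136.6667 − 58.3333 = 78.3334; the wedge equals the tax, 47.
DWL = ½ × 78.3334 × 47 = 1840.83.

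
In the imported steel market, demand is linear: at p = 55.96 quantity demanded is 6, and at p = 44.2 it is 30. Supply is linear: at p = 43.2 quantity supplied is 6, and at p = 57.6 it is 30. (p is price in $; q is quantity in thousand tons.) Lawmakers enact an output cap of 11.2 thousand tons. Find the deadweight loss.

$23.07 thousand

Demand slope = (44.2 − 55.96)/(30 − 6) = −0.49, so p = 58.9 − 0.49q.
Supply slope = (57.6 − 43.2)/(30 − 6) = 0.6, so p = 39.6 + 0.6q.
Competitive equilibrium: 58.9 − 0.49q = 39.6 + 0.6q → q* = 17.7064, p* = 50.2239.
At q = 11.2: demand price = 58.9 − 0.49·11.2 = 53.412; supply price = 39.6 + 0.6·11.2 = 46.32.
Δq = 17.7064 − 11.2 = 6.5064; wedge = 53.412 − 46.32 = 7.092.
Deadweight loss = ½ × 6.5064 × 7.092 = $23.07 thousand.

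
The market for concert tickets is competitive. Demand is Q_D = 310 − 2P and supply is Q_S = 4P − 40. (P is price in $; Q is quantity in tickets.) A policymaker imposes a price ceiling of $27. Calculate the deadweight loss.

In inverse form: demand P = 155 − 0.5Q, supply P = 10 + 0.25Q.
Competitive equilibrium: 155 − 0.5Q = 10 + 0.25Q → Q* = 193.3333, P* = 58.3333.
At the ceiling P = 27, quantity supplied = (27 − 10)/0.25 = 68.
Willingness to pay at Q' = 68: 155 − 0.5·68 = 121.
ΔQ = 193.3333 − 68 = 125.3333; wedge = 121 − 27 = 94.
Deadweight loss = ½ × 125.3333 × 94 = $5890.67.

$5890.67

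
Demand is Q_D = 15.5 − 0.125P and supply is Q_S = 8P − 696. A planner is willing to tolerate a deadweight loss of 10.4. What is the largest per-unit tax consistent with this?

In inverse form: demand P = 124 − 8Q, supply P = 87 + 0.125Q.
Competitive equilibrium: 124 − 8Q = 87 + 0.125Q → Q* = 4.5538, P* = 87.5692.
A tax t gives ΔQ = t/8.125 and wedge t, so DWL = t²/16.25.
t²/16.25 = 10.4 → t² = 169 → t = 13.

13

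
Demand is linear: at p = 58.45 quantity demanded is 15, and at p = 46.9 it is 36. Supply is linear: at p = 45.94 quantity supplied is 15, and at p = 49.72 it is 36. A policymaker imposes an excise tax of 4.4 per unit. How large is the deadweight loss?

Demand slope = (46.9 − 58.45)/(36 − 15) = −0.55, so p = 66.7 − 0.55q.
Supply slope = (49.72 − 45.94)/(36 − 15) = 0.18, so p = 43.24 + 0.18q.
Competitive equilibrium: 66.7 − 0.55q = 43.24 + 0.18q → q* = 32.137, p* = 49.0247.
With the tax, the buyer price exceeds the seller price by 4.4: (66.7 − 0.55q) − (43.24 + 0.18q) = 4.4 → q' = 26.1096.
Δq = 32.137 − 26.1096 = 6.0274; the wedge equals the tax, 4.4.
The triangle = ½ × 6.0274 × 4.4 = 13.26.

13.26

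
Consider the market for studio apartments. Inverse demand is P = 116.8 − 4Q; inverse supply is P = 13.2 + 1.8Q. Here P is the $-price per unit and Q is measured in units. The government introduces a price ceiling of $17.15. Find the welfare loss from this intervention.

$711.88

Competitive equilibrium: 116.8 − 4Q = 13.2 + 1.8Q → Q* = 17.8621, P* = 45.3517.
At the ceiling P = 17.15, quantity supplied = (17.15 − 13.2)/1.8 = 2.1944.
Willingness to pay at Q' = 2.1944: 116.8 − 4·2.1944 = 108.0224.
ΔQ = 17.8621 − 2.1944 = 15.6677; wedge = 108.0224 − 17.15 = 90.8724.
Deadweight loss = ½ × 15.6677 × 90.8724 = $711.88.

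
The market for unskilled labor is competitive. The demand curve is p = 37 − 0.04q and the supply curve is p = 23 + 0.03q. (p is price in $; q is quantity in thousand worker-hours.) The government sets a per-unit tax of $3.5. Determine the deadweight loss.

$87.50 thousand

Competitive equilibrium: 37 − 0.04q = 23 + 0.03q → q* = 200, p* = 29.
With the tax, the buyer price exceeds the seller price by 3.5: (37 − 0.04q) − (23 + 0.03q) = 3.5 → q' = 150.
Δq = 200 − 150 = 50; the wedge equals the tax, 3.5.
DWL = ½ × 50 × 3.5 = $87.50 thousand.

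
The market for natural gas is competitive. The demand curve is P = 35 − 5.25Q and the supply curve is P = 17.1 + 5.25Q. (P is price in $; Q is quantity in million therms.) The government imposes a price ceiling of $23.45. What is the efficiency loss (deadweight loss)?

Competitive equilibrium: 35 − 5.25Q = 17.1 + 5.25Q → Q* = 1.7048, P* = 26.05.
At the ceiling P = 23.45, quantity supplied = (23.45 − 17.1)/5.25 = 1.2095.
Willingness to pay at Q' = 1.2095: 35 − 5.25·1.2095 = 28.6501.
ΔQ = 1.7048 − 1.2095 = 0.4953; wedge = 28.6501 − 23.45 = 5.2001.
DWL = ½ × 0.4953 × 5.2001 = $1.29 million.

$1.29 million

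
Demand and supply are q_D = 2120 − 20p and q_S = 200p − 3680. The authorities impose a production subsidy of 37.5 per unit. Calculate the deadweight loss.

12784.09

In inverse form: demand p = 106 − 0.05q, supply p = 18.4 + 0.005q.
Competitive equilibrium: 106 − 0.05q = 18.4 + 0.005q → q* = 1592.7273, p* = 26.3636.
The subsidy lowers effective supply by 37.5: p = 0.005q − 19.1.
New quantity: 106 − 0.05q = 0.005q − 19.1 → q' = 2274.5455.
Overproduction Δq = 2274.5455 − 1592.7273 = 681.8182; wedge = subsidy = 37.5.
The triangle = ½ × 681.8182 × 37.5 = 12784.09.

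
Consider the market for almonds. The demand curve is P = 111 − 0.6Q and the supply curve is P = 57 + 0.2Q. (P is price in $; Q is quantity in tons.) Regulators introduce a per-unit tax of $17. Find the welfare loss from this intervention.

$180.625

Competitive equilibrium: 111 − 0.6Q = 57 + 0.2Q → Q* = 67.5, P* = 70.5.
With the tax, the buyer price exceeds the seller price by 17: (111 − 0.6Q) − (57 + 0.2Q) = 17 → Q' = 46.25.
ΔQ = 67.5 − 46.25 = 21.25; the wedge equals the tax, 17.
DWL = ½ × 21.25 × 17 = $180.625.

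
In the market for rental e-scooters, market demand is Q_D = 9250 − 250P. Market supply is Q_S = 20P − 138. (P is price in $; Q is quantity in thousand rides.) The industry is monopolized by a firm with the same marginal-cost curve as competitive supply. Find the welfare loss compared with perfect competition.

In inverse form: demand P = 37 − 0.004Q, supply P = 6.9 + 0.05Q.
Competitive equilibrium: 37 − 0.004Q = 6.9 + 0.05Q → Q* = 557.4074, P* = 34.7704.
Marginal revenue: MR = 37 − 0.008Q. Set MR = MC: 37 − 0.008Q = 6.9 + 0.05Q → Q_m = 518.9655.
Price P_m = 37 − 0.004·518.9655 = 34.9241; MC(Q_m) = 6.9 + 0.05·518.9655 = 32.8483.
Competitive Q* = 557.4074, so ΔQ = 38.4419; wedge = 34.9241 − 32.8483 = 2.0758.
Deadweight loss = ½ × 38.4419 × 2.0758 = $39.90 thousand.

$39.90 thousand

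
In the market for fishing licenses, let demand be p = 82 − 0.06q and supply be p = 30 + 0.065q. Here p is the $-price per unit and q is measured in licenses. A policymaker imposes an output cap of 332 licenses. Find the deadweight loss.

$441

Competitive equilibrium: 82 − 0.06q = 30 + 0.065q → q* = 416, p* = 57.04.
At q = 332: demand price = 82 − 0.06·332 = 62.08; supply price = 30 + 0.065·332 = 51.58.
Δq = 416 − 332 = 84; wedge = 62.08 − 51.58 = 10.5.
The triangle = ½ × 84 × 10.5 = $441.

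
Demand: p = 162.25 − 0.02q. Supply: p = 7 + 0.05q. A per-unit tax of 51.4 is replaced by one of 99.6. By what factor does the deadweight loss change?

Competitive equilibrium: 162.25 − 0.02q = 7 + 0.05q → q* = 2217.8571, p* = 117.8929.
For a per-unit tax t: Δq = t/0.07, so DWL = ½·t·(t/0.07) = t²/0.14.
At t = 51.4: DWL = 18871.143. At t = 99.6: DWL = 70858.286.
Ratio = (99.6/51.4)² = 3.755.

3.755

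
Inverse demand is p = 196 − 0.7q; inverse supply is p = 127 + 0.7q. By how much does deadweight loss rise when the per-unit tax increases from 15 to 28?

199.64

Competitive equilibrium: 196 − 0.7q = 127 + 0.7q → q* = 49.2857, p* = 161.5.
For a per-unit tax t: Δq = t/1.4, so DWL = ½·t·(t/1.4) = t²/2.8.
At t = 15: DWL = 80.357. At t = 28: DWL = 280.
Increase = 280 − 80.357 = 199.64.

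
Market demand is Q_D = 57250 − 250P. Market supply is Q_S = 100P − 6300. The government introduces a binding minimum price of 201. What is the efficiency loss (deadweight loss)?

165142.86

In inverse form: demand P = 229 − 0.004Q, supply P = 63 + 0.01Q.
Competitive equilibrium: 229 − 0.004Q = 63 + 0.01Q → Q* = 11857.1429, P* = 181.5714.
At the floor P = 201, quantity demanded = (229 − 201)/0.004 = 7000.
Sellers' marginal cost at Q' = 7000: 63 + 0.01·7000 = 133.
ΔQ = 11857.1429 − 7000 = 4857.1429; wedge = 201 − 133 = 68.
The triangle = ½ × 4857.1429 × 68 = 165142.86.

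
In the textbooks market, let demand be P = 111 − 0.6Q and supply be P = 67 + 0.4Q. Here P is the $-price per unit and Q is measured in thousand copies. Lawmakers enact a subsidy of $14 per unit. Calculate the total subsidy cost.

$812 thousand

Competitive equilibrium: 111 − 0.6Q = 67 + 0.4Q → Q* = 44, P* = 84.6.
The subsidy lowers effective supply by 14: P = 53 + 0.4Q.
New quantity: 111 − 0.6Q = 53 + 0.4Q → Q' = 58.
Total subsidy cost = 14 × 58 = $812 thousand.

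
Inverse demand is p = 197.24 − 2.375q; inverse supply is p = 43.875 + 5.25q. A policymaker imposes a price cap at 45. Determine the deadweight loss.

1509.66

Competitive equilibrium: 197.24 − 2.375q = 43.875 + 5.25q → q* = 20.1134, p* = 149.4706.
At the ceiling p = 45, quantity supplied = (45 − 43.875)/5.25 = 0.2143.
Willingness to pay at q' = 0.2143: 197.24 − 2.375·0.2143 = 196.731.
Δq = 20.1134 − 0.2143 = 19.8991; wedge = 196.731 − 45 = 151.731.
Welfare loss = ½ × 19.8991 × 151.731 = 1509.66.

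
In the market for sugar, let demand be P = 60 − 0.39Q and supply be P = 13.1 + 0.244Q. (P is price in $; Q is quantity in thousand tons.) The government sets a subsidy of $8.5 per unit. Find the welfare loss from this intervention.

Competitive equilibrium: 60 − 0.39Q = 13.1 + 0.244Q → Q* = 73.9748, P* = 31.1498.
The subsidy lowers effective supply by 8.5: P = 4.6 + 0.244Q.
New quantity: 60 − 0.39Q = 4.6 + 0.244Q → Q' = 87.3817.
Overproduction ΔQ = 87.3817 − 73.9748 = 13.4069; wedge = subsidy = 8.5.
Deadweight loss = ½ × 13.4069 × 8.5 = $56.98 thousand.

$56.98 thousand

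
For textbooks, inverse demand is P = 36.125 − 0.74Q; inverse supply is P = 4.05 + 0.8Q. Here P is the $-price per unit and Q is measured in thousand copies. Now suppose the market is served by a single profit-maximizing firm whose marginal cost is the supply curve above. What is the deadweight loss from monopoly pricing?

$35.19 thousand

Competitive equilibrium: 36.125 − 0.74Q = 4.05 + 0.8Q → Q* = 20.8279, P* = 20.7123.
Marginal revenue: MR = 36.125 − 1.48Q. Set MR = MC: 36.125 − 1.48Q = 4.05 + 0.8Q → Q_m = 14.068.
Price P_m = 36.125 − 0.74·14.068 = 25.7147; MC(Q_m) = 4.05 + 0.8·14.068 = 15.3044.
Competitive Q* = 20.8279, so ΔQ = 6.7599; wedge = 25.7147 − 15.3044 = 10.4103.
DWL = ½ × 6.7599 × 10.4103 = $35.19 thousand.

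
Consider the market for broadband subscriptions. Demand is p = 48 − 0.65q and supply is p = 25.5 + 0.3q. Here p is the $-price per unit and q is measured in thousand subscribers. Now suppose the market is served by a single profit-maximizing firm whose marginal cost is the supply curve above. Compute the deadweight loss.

$43.97 thousand

Competitive equilibrium: 48 − 0.65q = 25.5 + 0.3q → q* = 23.6842, p* = 32.6053.
Marginal revenue: MR = 48 − 1.3q. Set MR = MC: 48 − 1.3q = 25.5 + 0.3q → q_m = 14.0625.
Price p_m = 48 − 0.65·14.0625 = 38.8594; MC(q_m) = 25.5 + 0.3·14.0625 = 29.7188.
Competitive q* = 23.6842, so Δq = 9.6217; wedge = 38.8594 − 29.7188 = 9.1406.
Deadweight loss = ½ × 9.6217 × 9.1406 = $43.97 thousand.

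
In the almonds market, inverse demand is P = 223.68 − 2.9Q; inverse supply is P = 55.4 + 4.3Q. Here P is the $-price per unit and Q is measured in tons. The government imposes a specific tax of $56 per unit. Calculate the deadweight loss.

Competitive equilibrium: 223.68 − 2.9Q = 55.4 + 4.3Q → Q* = 23.3722, P* = 155.9006.
With the tax, the buyer price exceeds the seller price by 56: (223.68 − 2.9Q) − (55.4 + 4.3Q) = 56 → Q' = 15.5944.
ΔQ = 23.3722 − 15.5944 = 7.7778; the wedge equals the tax, 56.
DWL = ½ × 7.7778 × 56 = $217.78.

$217.78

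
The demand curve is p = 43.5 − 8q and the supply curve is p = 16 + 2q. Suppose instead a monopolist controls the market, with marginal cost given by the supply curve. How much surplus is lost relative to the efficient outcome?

Competitive equilibrium: 43.5 − 8q = 16 + 2q → q* = 2.75, p* = 21.5.
Marginal revenue: MR = 43.5 − 16q. Set MR = MC: 43.5 − 16q = 16 + 2q → q_m = 1.5278.
Price p_m = 43.5 − 8·1.5278 = 31.2776; MC(q_m) = 16 + 2·1.5278 = 19.0556.
Competitive q* = 2.75, so Δq = 1.2222; wedge = 31.2776 − 19.0556 = 12.222.
DWL = ½ × 1.2222 × 12.222 = 7.47.

7.47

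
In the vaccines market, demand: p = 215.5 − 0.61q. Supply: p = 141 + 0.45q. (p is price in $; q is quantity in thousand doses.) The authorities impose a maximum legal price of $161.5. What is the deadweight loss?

$324.07 thousand

Competitive equilibrium: 215.5 − 0.61q = 141 + 0.45q → q* = 70.283, p* = 172.6274.
At the ceiling p = 161.5, quantity supplied = (161.5 − 141)/0.45 = 45.5556.
Willingness to pay at q' = 45.5556: 215.5 − 0.61·45.5556 = 187.7111.
Δq = 70.283 − 45.5556 = 24.7274; wedge = 187.7111 − 161.5 = 26.2111.
DWL = ½ × 24.7274 × 26.2111 = $324.07 thousand.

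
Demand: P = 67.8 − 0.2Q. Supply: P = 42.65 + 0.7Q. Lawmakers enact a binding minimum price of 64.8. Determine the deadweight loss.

75.40

Competitive equilibrium: 67.8 − 0.2Q = 42.65 + 0.7Q → Q* = 27.9444, P* = 62.2111.
At the floor P = 64.8, quantity demanded = (67.8 − 64.8)/0.2 = 15.
Sellers' marginal cost at Q' = 15: 42.65 + 0.7·15 = 53.15.
ΔQ = 27.9444 − 15 = 12.9444; wedge = 64.8 − 53.15 = 11.65.
The triangle = ½ × 12.9444 × 11.65 = 75.40.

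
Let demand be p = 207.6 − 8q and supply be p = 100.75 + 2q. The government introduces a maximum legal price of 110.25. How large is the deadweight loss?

Competitive equilibrium: 207.6 − 8q = 100.75 + 2q → q* = 10.685, p* = 122.12.
At the ceiling p = 110.25, quantity supplied = (110.25 − 100.75)/2 = 4.75.
Willingness to pay at q' = 4.75: 207.6 − 8·4.75 = 169.6.
Δq = 10.685 − 4.75 = 5.935; wedge = 169.6 − 110.25 = 59.35.
Welfare loss = ½ × 5.935 × 59.35 = 176.12.

176.12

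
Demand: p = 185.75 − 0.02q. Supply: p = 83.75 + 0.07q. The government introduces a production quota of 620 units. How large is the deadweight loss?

11858

Competitive equilibrium: 185.75 − 0.02q = 83.75 + 0.07q → q* = 1133.3333, p* = 163.0833.
At q = 620: demand price = 185.75 − 0.02·620 = 173.35; supply price = 83.75 + 0.07·620 = 127.15.
Δq = 1133.3333 − 620 = 513.3333; wedge = 173.35 − 127.15 = 46.2.
Welfare loss = ½ × 513.3333 × 46.2 = 11858.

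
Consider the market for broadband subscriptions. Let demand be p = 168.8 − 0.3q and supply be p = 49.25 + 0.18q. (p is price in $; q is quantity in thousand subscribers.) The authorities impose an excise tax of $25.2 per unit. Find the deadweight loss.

$661.50 thousand

Competitive equilibrium: 168.8 − 0.3q = 49.25 + 0.18q → q* = 249.0625, p* = 94.0813.
With the tax, the buyer price exceeds the seller price by 25.2: (168.8 − 0.3q) − (49.25 + 0.18q) = 25.2 → q' = 196.5625.
Δq = 249.0625 − 196.5625 = 52.5; the wedge equals the tax, 25.2.
Welfare loss = ½ × 52.5 × 25.2 = $661.50 thousand.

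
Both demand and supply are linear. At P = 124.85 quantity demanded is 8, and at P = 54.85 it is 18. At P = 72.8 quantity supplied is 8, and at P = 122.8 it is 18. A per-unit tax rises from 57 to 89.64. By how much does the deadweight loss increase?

199.43

Demand slope = (54.85 − 124.85)/(18 − 8) = −7, so P = 180.85 − 7Q.
Supply slope = (122.8 − 72.8)/(18 − 8) = 5, so P = 32.8 + 5Q.
Competitive equilibrium: 180.85 − 7Q = 32.8 + 5Q → Q* = 12.3375, P* = 94.4875.
For a per-unit tax t: ΔQ = t/12, so DWL = ½·t·(t/12) = t²/24.
At t = 57: DWL = 135.375. At t = 89.64: DWL = 334.805.
Increase = 334.805 − 135.375 = 199.43.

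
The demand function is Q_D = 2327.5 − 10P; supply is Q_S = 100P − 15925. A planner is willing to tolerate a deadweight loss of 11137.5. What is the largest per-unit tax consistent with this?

In inverse form: demand P = 232.75 − 0.1Q, supply P = 159.25 + 0.01Q.
Competitive equilibrium: 232.75 − 0.1Q = 159.25 + 0.01Q → Q* = 668.1818, P* = 165.9318.
A tax t gives ΔQ = t/0.11 and wedge t, so DWL = t²/0.22.
t²/0.22 = 11137.5 → t² = 2450.25 → t = 49.5.

49.5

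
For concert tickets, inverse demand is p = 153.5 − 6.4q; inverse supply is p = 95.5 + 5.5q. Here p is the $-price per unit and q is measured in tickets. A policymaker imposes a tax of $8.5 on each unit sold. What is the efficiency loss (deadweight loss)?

Competitive equilibrium: 153.5 − 6.4q = 95.5 + 5.5q → q* = 4.8739, p* = 122.3067.
With the tax, the buyer price exceeds the seller price by 8.5: (153.5 − 6.4q) − (95.5 + 5.5q) = 8.5 → q' = 4.1597.
Δq = 4.8739 − 4.1597 = 0.7142; the wedge equals the tax, 8.5.
Welfare loss = ½ × 0.7142 × 8.5 = $3.04.

$3.04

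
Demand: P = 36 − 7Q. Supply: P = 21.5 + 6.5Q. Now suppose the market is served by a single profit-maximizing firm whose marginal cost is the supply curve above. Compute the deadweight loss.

Competitive equilibrium: 36 − 7Q = 21.5 + 6.5Q → Q* = 1.0741, P* = 28.4815.
Marginal revenue: MR = 36 − 14Q. Set MR = MC: 36 − 14Q = 21.5 + 6.5Q → Q_m = 0.7073.
Price P_m = 36 − 7·0.7073 = 31.0489; MC(Q_m) = 21.5 + 6.5·0.7073 = 26.0975.
Competitive Q* = 1.0741, so ΔQ = 0.3668; wedge = 31.0489 − 26.0975 = 4.9514.
Welfare loss = ½ × 0.3668 × 4.9514 = 0.91.

0.91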